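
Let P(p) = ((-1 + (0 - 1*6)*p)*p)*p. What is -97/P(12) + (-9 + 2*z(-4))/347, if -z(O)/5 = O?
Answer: 359531/3647664 ≈ 0.098565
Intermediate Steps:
z(O) = -5*O
P(p) = p²*(-1 - 6*p) (P(p) = ((-1 + (0 - 6)*p)*p)*p = ((-1 - 6*p)*p)*p = (p*(-1 - 6*p))*p = p²*(-1 - 6*p))
-97/P(12) + (-9 + 2*z(-4))/347 = -97*1/(144*(-1 - 6*12)) + (-9 + 2*(-5*(-4)))/347 = -97*1/(144*(-1 - 72)) + (-9 + 2*20)*(1/347) = -97/(144*(-73)) + (-9 + 40)*(1/347) = -97/(-10512) + 31*(1/347) = -97*(-1/10512) + 31/347 = 97/10512 + 31/347 = 359531/3647664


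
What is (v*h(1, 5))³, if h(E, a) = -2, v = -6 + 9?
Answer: -216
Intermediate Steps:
v = 3
(v*h(1, 5))³ = (3*(-2))³ = (-6)³ = -216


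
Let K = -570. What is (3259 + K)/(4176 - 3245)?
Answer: 2689/931 ≈ 2.8883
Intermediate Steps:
(3259 + K)/(4176 - 3245) = (3259 - 570)/(4176 - 3245) = 2689/931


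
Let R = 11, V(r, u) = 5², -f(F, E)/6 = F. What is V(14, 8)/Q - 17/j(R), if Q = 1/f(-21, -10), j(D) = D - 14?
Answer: 9467/3 ≈ 3155.7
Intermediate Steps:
f(F, E) = -6*F
V(r, u) = 25
j(D) = -14 + D
Q = 1/126 (Q = 1/(-6*(-21)) = 1/126 ≈ 0.0079365)
V(14, 8)/Q - 17/j(R) = 25/(1/126) - 17/(-14 + 11) = 25*126 - 17/(-3) = 3150 - 17*(-⅓) = 3150 + 17/3 = 9467/3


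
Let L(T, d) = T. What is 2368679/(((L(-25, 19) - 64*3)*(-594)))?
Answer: 76409/4158 ≈ 18.376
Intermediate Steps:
2368679/(((L(-25, 19) - 64*3)*(-594))) = 2368679/(((-25 - 64*3)*(-594))) = 2368679/(((-25 - 192)*(-594))) = 2368679/((-217*(-594))) = 2368679/128898 = 2368679*(1/128898) = 76409/4158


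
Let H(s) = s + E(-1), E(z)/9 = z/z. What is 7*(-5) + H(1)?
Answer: -25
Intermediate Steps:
E(z) = 9 (E(z) = 9*(z/z) = 9*1 = 9)
H(s) = 9 + s (H(s) = s + 9 = 9 + s)
7*(-5) + H(1) = 7*(-5) + (9 + 1) = -35 + 10 = -25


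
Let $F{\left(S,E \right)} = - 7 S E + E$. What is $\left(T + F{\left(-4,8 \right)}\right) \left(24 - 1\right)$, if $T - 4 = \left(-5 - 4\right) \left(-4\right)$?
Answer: $6256$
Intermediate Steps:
$F{\left(S,E \right)} = E - 7 E S$ ($F{\left(S,E \right)} = - 7 E S + E = E - 7 E S$)
$T = 40$ ($T = 4 + \left(-5 - 4\right) \left(-4\right) = 4 - -36 = 4 + 36 = 40$)
$\left(T + F{\left(-4,8 \right)}\right) \left(24 - 1\right) = \left(40 + 8 \left(1 - -28\right)\right) \left(24 - 1\right) = \left(40 + 8 \left(1 + 28\right)\right) \left(24 - 1\right) = \left(40 + 8 \cdot 29\right) 23 = \left(40 + 232\right) 23 = 272 \cdot 23 = 6256$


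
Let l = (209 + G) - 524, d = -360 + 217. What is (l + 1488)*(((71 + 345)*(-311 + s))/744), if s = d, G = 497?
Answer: -39425360/93 ≈ -4.2393e+5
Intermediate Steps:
d = -143
s = -143
l = 182 (l = (209 + 497) - 524 = 706 - 524 = 182)
(l + 1488)*(((71 + 345)*(-311 + s))/744) = (182 + 1488)*(((71 + 345)*(-311 - 143))/744) = 1670*((416*(-454))*(1/744)) = 1670*(-188864*1/744) = 1670*(-23608/93) = -39425360/93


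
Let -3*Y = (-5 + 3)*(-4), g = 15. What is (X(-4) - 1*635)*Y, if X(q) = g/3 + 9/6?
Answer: 1676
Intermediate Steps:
Y = -8/3 (Y = -(-5 + 3)*(-4)/3 = -(-2)*(-4)/3 = -⅓*8 = -8/3 ≈ -2.6667)
X(q) = 13/2 (X(q) = 15/3 + 9/6 = 15*(⅓) + 9*(⅙) = 5 + 3/2 = 13/2)
(X(-4) - 1*635)*Y = (13/2 - 1*635)*(-8/3) = (13/2 - 635)*(-8/3) = -1257/2*(-8/3) = 1676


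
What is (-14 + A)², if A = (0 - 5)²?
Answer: 121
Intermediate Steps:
A = 25 (A = (-5)² = 25)
(-14 + A)² = (-14 + 25)² = 11² = 121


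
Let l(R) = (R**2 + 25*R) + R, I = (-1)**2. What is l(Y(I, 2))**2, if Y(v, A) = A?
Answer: 3136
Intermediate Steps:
I = 1
l(R) = R**2 + 26*R
l(Y(I, 2))**2 = (2*(26 + 2))**2 = (2*28)**2 = 56**2 = 3136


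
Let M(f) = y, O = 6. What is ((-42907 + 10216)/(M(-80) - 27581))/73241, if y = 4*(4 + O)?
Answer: 32691/2017130381 ≈ 1.6207e-5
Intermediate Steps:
y = 40 (y = 4*(4 + 6) = 4*10 = 40)
M(f) = 40
((-42907 + 10216)/(M(-80) - 27581))/73241 = ((-42907 + 10216)/(40 - 27581))/73241 = -32691/(-27541)*(1/73241) = -32691*(-1/27541)*(1/73241) = (32691/27541)*(1/73241) = 32691/2017130381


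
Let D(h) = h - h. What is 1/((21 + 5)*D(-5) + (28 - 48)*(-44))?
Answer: 1/880 ≈ 0.0011364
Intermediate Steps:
D(h) = 0
1/((21 + 5)*D(-5) + (28 - 48)*(-44)) = 1/((21 + 5)*0 + (28 - 48)*(-44)) = 1/(26*0 - 20*(-44)) = 1/(0 + 880) = 1/880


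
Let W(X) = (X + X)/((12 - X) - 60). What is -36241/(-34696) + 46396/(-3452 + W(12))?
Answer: -530227567/42780168 ≈ -12.394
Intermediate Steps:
W(X) = 2*X/(-48 - X) (W(X) = (2*X)/(-48 - X) = 2*X/(-48 - X))
-36241/(-34696) + 46396/(-3452 + W(12)) = -36241/(-34696) + 46396/(-3452 - 2*12/(48 + 12)) = -36241*(-1/34696) + 46396/(-3452 - 2*12/60) = 36241/34696 + 46396/(-3452 - 2*12*1/60) = 36241/34696 + 46396/(-3452 - 2/5) = 36241/34696 + 46396/(-17262/5) = 36241/34696 + 46396*(-5/17262) = 36241/34696 - 16570/1233 = -530227567/42780168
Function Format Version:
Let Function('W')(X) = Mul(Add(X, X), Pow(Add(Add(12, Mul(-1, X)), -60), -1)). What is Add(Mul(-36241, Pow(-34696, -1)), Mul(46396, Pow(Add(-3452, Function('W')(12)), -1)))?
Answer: Rational(-530227567, 42780168) ≈ -12.394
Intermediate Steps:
Function('W')(X) = Mul(2, X, Pow(Add(-48, Mul(-1, X)), -1)) (Function('W')(X) = Mul(Mul(2, X), Pow(Add(-48, Mul(-1, X)), -1)) = Mul(2, X, Pow(Add(-48, Mul(-1, X)), -1)))
Add(Mul(-36241, Pow(-34696, -1)), Mul(46396, Pow(Add(-3452, Function('W')(12)), -1))) = Add(Mul(-36241, Pow(-34696, -1)), Mul(46396, Pow(Add(-3452, Mul(-2, 12, Pow(Add(48, 12), -1))), -1))) = Add(Mul(-36241, Rational(-1, 34696)), Mul(46396, Pow(Add(-3452, Mul(-2, 12, Pow(60, -1))), -1))) = Add(Rational(36241, 34696), Mul(46396, Pow(Add(-3452, Mul(-2, 12, Rational(1, 60))), -1))) = Add(Rational(36241, 34696), Mul(46396, Pow(Add(-3452, Rational(-2, 5)), -1))) = Add(Rational(36241, 34696), Mul(46396, Pow(Rational(-17262, 5), -1))) = Add(Rational(36241, 34696), Mul(46396, Rational(-5, 17262))) = Add(Rational(36241, 34696), Rational(-16570, 1233)) = Rational(-530227567, 42780168)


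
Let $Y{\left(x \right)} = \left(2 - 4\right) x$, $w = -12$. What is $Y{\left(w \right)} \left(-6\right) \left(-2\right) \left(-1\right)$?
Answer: $-288$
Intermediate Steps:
$Y{\left(x \right)} = - 2 x$
$Y{\left(w \right)} \left(-6\right) \left(-2\right) \left(-1\right) = \left(-2\right) \left(-12\right) \left(-6\right) \left(-2\right) \left(-1\right) = 24 \cdot 12 \left(-1\right) = 24 \left(-12\right) = -288$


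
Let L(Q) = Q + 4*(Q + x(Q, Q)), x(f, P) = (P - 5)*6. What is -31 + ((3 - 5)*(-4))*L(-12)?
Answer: -3775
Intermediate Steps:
x(f, P) = -30 + 6*P (x(f, P) = (-5 + P)*6 = -30 + 6*P)
L(Q) = -120 + 29*Q (L(Q) = Q + 4*(Q + (-30 + 6*Q)) = Q + 4*(-30 + 7*Q) = Q + (-120 + 28*Q) = -120 + 29*Q)
-31 + ((3 - 5)*(-4))*L(-12) = -31 + ((3 - 5)*(-4))*(-120 + 29*(-12)) = -31 + (-2*(-4))*(-120 - 348) = -31 + 8*(-468) = -31 - 3744 = -3775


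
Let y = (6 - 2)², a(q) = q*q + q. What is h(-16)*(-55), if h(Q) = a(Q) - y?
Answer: -12320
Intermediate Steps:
a(q) = q + q² (a(q) = q² + q = q + q²)
y = 16 (y = 4² = 16)
h(Q) = -16 + Q*(1 + Q) (h(Q) = Q*(1 + Q) - 1*16 = Q*(1 + Q) - 16 = -16 + Q*(1 + Q))
h(-16)*(-55) = (-16 - 16*(1 - 16))*(-55) = (-16 - 16*(-15))*(-55) = (-16 + 240)*(-55) = 224*(-55) = -12320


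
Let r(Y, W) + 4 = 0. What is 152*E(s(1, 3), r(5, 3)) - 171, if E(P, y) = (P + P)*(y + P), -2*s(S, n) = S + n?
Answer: 3477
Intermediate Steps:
r(Y, W) = -4 (r(Y, W) = -4 + 0 = -4)
s(S, n) = -S/2 - n/2 (s(S, n) = -(S + n)/2 = -S/2 - n/2)
E(P, y) = 2*P*(P + y) (E(P, y) = (2*P)*(P + y) = 2*P*(P + y))
152*E(s(1, 3), r(5, 3)) - 171 = 152*(2*(-½*1 - ½*3)*((-½*1 - ½*3) - 4)) - 171 = 152*(2*(-½ - 3/2)*((-½ - 3/2) - 4)) - 171 = 152*(2*(-2)*(-2 - 4)) - 171 = 152*(2*(-2)*(-6)) - 171 = 152*24 - 171 = 3648 - 171 = 3477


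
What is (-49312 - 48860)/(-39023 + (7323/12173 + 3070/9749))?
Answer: 23972264554/9528661019 ≈ 2.5158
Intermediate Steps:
(-49312 - 48860)/(-39023 + (7323/12173 + 3070/9749)) = -98172/(-39023 + (7323*(1/12173) + 3070*(1/9749))) = -98172/(-39023 + (7323/12173 + 3070/9749)) = -98172/(-39023 + 108763037/118674577) = -98172/(-4630929255234/118674577) = -98172*(-118674577/4630929255234) = 23972264554/9528661019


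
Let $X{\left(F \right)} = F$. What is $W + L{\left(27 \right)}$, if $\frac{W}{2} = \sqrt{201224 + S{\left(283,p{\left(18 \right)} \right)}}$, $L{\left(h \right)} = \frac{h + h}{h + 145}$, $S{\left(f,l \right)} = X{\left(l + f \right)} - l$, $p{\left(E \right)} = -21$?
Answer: $\frac{27}{86} + 2 \sqrt{201507} \approx 898.1$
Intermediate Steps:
$S{\left(f,l \right)} = f$ ($S{\left(f,l \right)} = \left(l + f\right) - l = \left(f + l\right) - l = f$)
$L{\left(h \right)} = \frac{2 h}{145 + h}$
$W = 2 \sqrt{201507}$ ($W = 2 \sqrt{201224 + 283} = 2 \sqrt{201507} \approx 897.79$)
$W + L{\left(27 \right)} = 2 \sqrt{201507} + 2 \cdot 27 \frac{1}{145 + 27} = 2 \sqrt{201507} + 2 \cdot 27 \cdot \frac{1}{172} = 2 \sqrt{201507} + \frac{27}{86} = \frac{27}{86} + 2 \sqrt{201507}$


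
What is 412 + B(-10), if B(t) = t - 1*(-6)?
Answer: 408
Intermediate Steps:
B(t) = 6 + t (B(t) = t + 6 = 6 + t)
412 + B(-10) = 412 + (6 - 10) = 412 - 4 = 408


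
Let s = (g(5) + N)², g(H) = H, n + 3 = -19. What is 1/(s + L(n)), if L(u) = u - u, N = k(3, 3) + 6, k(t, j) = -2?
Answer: 1/81 ≈ 0.012346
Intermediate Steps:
n = -22 (n = -3 - 19 = -22)
N = 4 (N = -2 + 6 = 4)
s = 81 (s = (5 + 4)² = 9² = 81)
L(u) = 0
1/(s + L(n)) = 1/(81 + 0) = 1/81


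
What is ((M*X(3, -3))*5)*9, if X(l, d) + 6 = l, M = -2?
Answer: 270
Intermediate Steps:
X(l, d) = -6 + l
((M*X(3, -3))*5)*9 = (-2*(-6 + 3)*5)*9 = (-2*(-3)*5)*9 = (6*5)*9 = 30*9 = 270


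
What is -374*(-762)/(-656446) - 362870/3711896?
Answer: -324012594317/609164820404 ≈ -0.53190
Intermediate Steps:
-374*(-762)/(-656446) - 362870/3711896 = 284988*(-1/656446) - 362870*1/3711896 = -142494/328223 - 181435/1855948 = -324012594317/609164820404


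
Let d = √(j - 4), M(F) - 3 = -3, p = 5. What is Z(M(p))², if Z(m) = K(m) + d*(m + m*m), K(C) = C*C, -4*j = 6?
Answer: 0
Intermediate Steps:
j = -3/2 (j = -¼*6 = -3/2 ≈ -1.5000)
K(C) = C²
M(F) = 0 (M(F) = 3 - 3 = 0)
d = I*√22/2 (d = √(-3/2 - 4) = √(-11/2) = I*√22/2 ≈ 2.3452*I)
Z(m) = m² + I*√22*(m + m²)/2 (Z(m) = m² + (I*√22/2)*(m + m*m) = m² + (I*√22/2)*(m + m²) = m² + I*√22*(m + m²)/2)
Z(M(p))² = ((½)*0*(2*0 + I*√22 + I*0*√22))² = ((½)*0*(0 + I*√22 + 0))² = ((½)*0*(I*√22))² = 0² = 0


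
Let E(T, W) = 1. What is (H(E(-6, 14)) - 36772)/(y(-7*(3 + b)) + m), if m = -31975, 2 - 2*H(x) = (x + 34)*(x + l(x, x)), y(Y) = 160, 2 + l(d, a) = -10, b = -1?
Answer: 10451/9090 ≈ 1.1497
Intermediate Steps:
l(d, a) = -12 (l(d, a) = -2 - 10 = -12)
H(x) = 1 - (-12 + x)*(34 + x)/2 (H(x) = 1 - (x + 34)*(x - 12)/2 = 1 - (34 + x)*(-12 + x)/2 = 1 - (-12 + x)*(34 + x)/2)
(H(E(-6, 14)) - 36772)/(y(-7*(3 + b)) + m) = ((205 - 11*1 - ½*1²) - 36772)/(160 - 31975) = ((205 - 11 - ½*1) - 36772)/(-31815) = ((205 - 11 - ½) - 36772)*(-1/31815) = (387/2 - 36772)*(-1/31815) = -73157/2*(-1/31815) = 10451/9090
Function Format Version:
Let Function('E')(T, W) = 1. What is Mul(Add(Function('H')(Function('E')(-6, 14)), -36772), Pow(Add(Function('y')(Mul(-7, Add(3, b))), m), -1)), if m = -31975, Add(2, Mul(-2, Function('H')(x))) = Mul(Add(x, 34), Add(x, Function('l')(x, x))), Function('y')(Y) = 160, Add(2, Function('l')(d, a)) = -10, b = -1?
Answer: Rational(10451, 9090) ≈ 1.1497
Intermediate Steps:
Function('l')(d, a) = -12 (Function('l')(d, a) = Add(-2, -10) = -12)
Function('H')(x) = Add(1, Mul(Rational(-1, 2), Add(-12, x), Add(34, x))) (Function('H')(x) = Add(1, Mul(Rational(-1, 2), Mul(Add(x, 34), Add(x, -12)))) = Add(1, Mul(Rational(-1, 2), Mul(Add(34, x), Add(-12, x)))) = Add(1, Mul(Rational(-1, 2), Mul(Add(-12, x), Add(34, x)))) = Add(1, Mul(Rational(-1, 2), Add(-12, x), Add(34, x))))
Mul(Add(Function('H')(Function('E')(-6, 14)), -36772), Pow(Add(Function('y')(Mul(-7, Add(3, b))), m), -1)) = Mul(Add(Add(205, Mul(-11, 1), Mul(Rational(-1, 2), Pow(1, 2))), -36772), Pow(Add(160, -31975), -1)) = Mul(Add(Add(205, -11, Mul(Rational(-1, 2), 1)), -36772), Pow(-31815, -1)) = Mul(Add(Add(205, -11, Rational(-1, 2)), -36772), Rational(-1, 31815)) = Mul(Add(Rational(387, 2), -36772), Rational(-1, 31815)) = Mul(Rational(-73157, 2), Rational(-1, 31815)) = Rational(10451, 9090)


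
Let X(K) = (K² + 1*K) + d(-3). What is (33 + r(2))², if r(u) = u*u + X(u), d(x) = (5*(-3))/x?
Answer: 2304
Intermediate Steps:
d(x) = -15/x
X(K) = 5 + K + K² (X(K) = (K² + 1*K) - 15/(-3) = (K² + K) - 15*(-⅓) = (K + K²) + 5 = 5 + K + K²)
r(u) = 5 + u + 2*u² (r(u) = u*u + (5 + u + u²) = u² + (5 + u + u²) = 5 + u + 2*u²)
(33 + r(2))² = (33 + (5 + 2 + 2*2²))² = (33 + (5 + 2 + 2*4))² = (33 + (5 + 2 + 8))² = (33 + 15)² = 48² = 2304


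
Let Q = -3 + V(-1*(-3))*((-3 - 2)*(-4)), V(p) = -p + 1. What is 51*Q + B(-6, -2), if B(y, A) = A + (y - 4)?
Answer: -2205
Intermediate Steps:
B(y, A) = -4 + A + y (B(y, A) = A + (-4 + y) = -4 + A + y)
V(p) = 1 - p
Q = -43 (Q = -3 + (1 - (-1)*(-3))*((-3 - 2)*(-4)) = -3 + (1 - 1*3)*(-5*(-4)) = -3 + (1 - 3)*20 = -3 - 2*20 = -3 - 40 = -43)
51*Q + B(-6, -2) = 51*(-43) + (-4 - 2 - 6) = -2193 - 12 = -2205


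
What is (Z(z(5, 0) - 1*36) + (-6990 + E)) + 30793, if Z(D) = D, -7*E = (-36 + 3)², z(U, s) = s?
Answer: 165280/7 ≈ 23611.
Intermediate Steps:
E = -1089/7 (E = -(-36 + 3)²/7 = -⅐*(-33)² = -⅐*1089 = -1089/7 ≈ -155.57)
(Z(z(5, 0) - 1*36) + (-6990 + E)) + 30793 = ((0 - 1*36) + (-6990 - 1089/7)) + 30793 = ((0 - 36) - 50019/7) + 30793 = (-36 - 50019/7) + 30793 = -50271/7 + 30793 = 165280/7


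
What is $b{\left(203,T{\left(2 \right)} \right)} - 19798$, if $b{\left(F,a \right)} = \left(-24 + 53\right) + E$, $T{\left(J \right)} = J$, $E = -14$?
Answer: $-19783$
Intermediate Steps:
$b{\left(F,a \right)} = 15$ ($b{\left(F,a \right)} = \left(-24 + 53\right) - 14 = 29 - 14 = 15$)
$b{\left(203,T{\left(2 \right)} \right)} - 19798 = 15 - 19798 = -19783$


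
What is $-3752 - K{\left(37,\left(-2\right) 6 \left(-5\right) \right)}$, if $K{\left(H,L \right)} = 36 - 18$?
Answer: $-3770$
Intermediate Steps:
$K{\left(H,L \right)} = 18$ ($K{\left(H,L \right)} = 36 - 18 = 18$)
$-3752 - K{\left(37,\left(-2\right) 6 \left(-5\right) \right)} = -3752 - 18 = -3770$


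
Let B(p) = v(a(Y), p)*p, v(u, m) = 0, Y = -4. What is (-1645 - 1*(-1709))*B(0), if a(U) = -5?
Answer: 0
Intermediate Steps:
B(p) = 0 (B(p) = 0*p = 0)
(-1645 - 1*(-1709))*B(0) = (-1645 - 1*(-1709))*0 = (-1645 + 1709)*0 = 64*0 = 0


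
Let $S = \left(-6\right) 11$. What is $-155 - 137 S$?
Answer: $8887$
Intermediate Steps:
$S = -66$
$-155 - 137 S = -155 - -9042 = -155 + 9042 = 8887$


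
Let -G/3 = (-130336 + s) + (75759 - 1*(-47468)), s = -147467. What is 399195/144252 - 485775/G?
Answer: 1065221145/619386032 ≈ 1.7198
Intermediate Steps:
G = 463728 (G = -3*((-130336 - 147467) + (75759 - 1*(-47468))) = -3*(-277803 + (75759 + 47468)) = -3*(-277803 + 123227) = -3*(-154576) = 463728)
399195/144252 - 485775/G = 399195/144252 - 485775/463728 = 399195*(1/144252) - 485775*1/463728 = 44355/16028 - 161925/154576 = 1065221145/619386032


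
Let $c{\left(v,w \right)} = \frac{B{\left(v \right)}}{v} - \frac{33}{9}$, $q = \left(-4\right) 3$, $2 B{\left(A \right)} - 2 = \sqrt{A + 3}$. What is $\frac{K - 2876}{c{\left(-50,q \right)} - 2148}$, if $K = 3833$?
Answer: $- \frac{185324772600}{416677996459} + \frac{861300 i \sqrt{47}}{416677996459} \approx -0.44477 + 1.4171 \cdot 10^{-5} i$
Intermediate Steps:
$B{\left(A \right)} = 1 + \frac{\sqrt{3 + A}}{2}$ ($B{\left(A \right)} = 1 + \frac{\sqrt{A + 3}}{2} = 1 + \frac{\sqrt{3 + A}}{2}$)
$q = -12$
$c{\left(v,w \right)} = - \frac{11}{3} + \frac{1 + \frac{\sqrt{3 + v}}{2}}{v}$ ($c{\left(v,w \right)} = \frac{1 + \frac{\sqrt{3 + v}}{2}}{v} - \frac{33}{9} = \frac{1 + \frac{\sqrt{3 + v}}{2}}{v} - \frac{11}{3} = - \frac{11}{3} + \frac{1 + \frac{\sqrt{3 + v}}{2}}{v}$)
$\frac{K - 2876}{c{\left(-50,q \right)} - 2148} = \frac{3833 - 2876}{\frac{6 - -1100 + 3 \sqrt{3 - 50}}{6 \left(-50\right)} - 2148} = \frac{957}{\frac{1}{6} \left(- \frac{1}{50}\right) \left(6 + 1100 + 3 \sqrt{-47}\right) - 2148} = \frac{957}{\frac{1}{6} \left(- \frac{1}{50}\right) \left(6 + 1100 + 3 i \sqrt{47}\right) - 2148} = \frac{957}{\frac{1}{6} \left(- \frac{1}{50}\right) \left(1106 + 3 i \sqrt{47}\right) - 2148} = \frac{957}{\left(- \frac{553}{150} - \frac{i \sqrt{47}}{100}\right) - 2148} = \frac{957}{- \frac{322753}{150} - \frac{i \sqrt{47}}{100}}$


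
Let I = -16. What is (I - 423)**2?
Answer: 192721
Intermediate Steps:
(I - 423)**2 = (-16 - 423)**2 = (-439)**2 = 192721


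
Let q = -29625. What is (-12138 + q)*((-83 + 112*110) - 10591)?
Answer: -68741898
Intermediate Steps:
(-12138 + q)*((-83 + 112*110) - 10591) = (-12138 - 29625)*((-83 + 112*110) - 10591) = -41763*((-83 + 12320) - 10591) = -41763*(12237 - 10591) = -41763*1646 = -68741898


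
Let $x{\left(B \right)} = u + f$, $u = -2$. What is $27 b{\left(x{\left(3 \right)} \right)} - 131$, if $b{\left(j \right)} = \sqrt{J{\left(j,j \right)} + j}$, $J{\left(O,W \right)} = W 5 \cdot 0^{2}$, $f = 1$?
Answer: $-131 + 27 i \approx -131.0 + 27.0 i$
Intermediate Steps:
$J{\left(O,W \right)} = 0$ ($J{\left(O,W \right)} = 5 W 0 = 0$)
$x{\left(B \right)} = -1$ ($x{\left(B \right)} = -2 + 1 = -1$)
$b{\left(j \right)} = \sqrt{j}$ ($b{\left(j \right)} = \sqrt{0 + j} = \sqrt{j}$)
$27 b{\left(x{\left(3 \right)} \right)} - 131 = 27 \sqrt{-1} - 131 = 27 i - 131 = -131 + 27 i$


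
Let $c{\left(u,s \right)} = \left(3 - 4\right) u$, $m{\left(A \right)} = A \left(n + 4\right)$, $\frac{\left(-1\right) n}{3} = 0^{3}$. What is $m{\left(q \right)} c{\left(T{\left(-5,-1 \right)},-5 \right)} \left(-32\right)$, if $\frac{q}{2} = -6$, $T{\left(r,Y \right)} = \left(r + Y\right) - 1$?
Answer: $10752$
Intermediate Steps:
$n = 0$ ($n = - 3 \cdot 0^{3} = \left(-3\right) 0 = 0$)
$T{\left(r,Y \right)} = -1 + Y + r$ ($T{\left(r,Y \right)} = \left(Y + r\right) - 1 = -1 + Y + r$)
$q = -12$ ($q = 2 \left(-6\right) = -12$)
$m{\left(A \right)} = 4 A$ ($m{\left(A \right)} = A \left(0 + 4\right) = A 4 = 4 A$)
$c{\left(u,s \right)} = - u$
$m{\left(q \right)} c{\left(T{\left(-5,-1 \right)},-5 \right)} \left(-32\right) = 4 \left(-12\right) \left(- (-1 - 1 - 5)\right) \left(-32\right) = - 48 \left(\left(-1\right) \left(-7\right)\right) \left(-32\right) = \left(-48\right) 7 \left(-32\right) = \left(-336\right) \left(-32\right) = 10752$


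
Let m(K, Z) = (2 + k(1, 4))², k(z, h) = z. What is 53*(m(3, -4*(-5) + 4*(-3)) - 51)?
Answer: -2226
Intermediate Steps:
m(K, Z) = 9 (m(K, Z) = (2 + 1)² = 3² = 9)
53*(m(3, -4*(-5) + 4*(-3)) - 51) = 53*(9 - 51) = 53*(-42) = -2226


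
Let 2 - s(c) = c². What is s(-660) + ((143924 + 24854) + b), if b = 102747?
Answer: -164073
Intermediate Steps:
s(c) = 2 - c²
s(-660) + ((143924 + 24854) + b) = (2 - 1*(-660)²) + ((143924 + 24854) + 102747) = (2 - 1*435600) + (168778 + 102747) = (2 - 435600) + 271525 = -435598 + 271525 = -164073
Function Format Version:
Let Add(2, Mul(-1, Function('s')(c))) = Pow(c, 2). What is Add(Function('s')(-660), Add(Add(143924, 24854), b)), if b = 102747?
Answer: -164073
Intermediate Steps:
Function('s')(c) = Add(2, Mul(-1, Pow(c, 2)))
Add(Function('s')(-660), Add(Add(143924, 24854), b)) = Add(Add(2, Mul(-1, Pow(-660, 2))), Add(Add(143924, 24854), 102747)) = Add(Add(2, Mul(-1, 435600)), Add(168778, 102747)) = Add(Add(2, -435600), 271525) = Add(-435598, 271525) = -164073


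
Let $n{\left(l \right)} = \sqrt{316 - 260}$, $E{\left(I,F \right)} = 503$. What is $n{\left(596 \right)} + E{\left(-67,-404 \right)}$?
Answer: $503 + 2 \sqrt{14} \approx 510.48$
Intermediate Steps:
$n{\left(l \right)} = 2 \sqrt{14}$ ($n{\left(l \right)} = \sqrt{56} = 2 \sqrt{14}$)
$n{\left(596 \right)} + E{\left(-67,-404 \right)} = 2 \sqrt{14} + 503 = 503 + 2 \sqrt{14}$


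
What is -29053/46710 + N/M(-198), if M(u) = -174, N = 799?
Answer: -3531376/677295 ≈ -5.2139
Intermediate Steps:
-29053/46710 + N/M(-198) = -29053/46710 + 799/(-174) = -29053*1/46710 + 799*(-1/174) = -29053/46710 - 799/174 = -3531376/677295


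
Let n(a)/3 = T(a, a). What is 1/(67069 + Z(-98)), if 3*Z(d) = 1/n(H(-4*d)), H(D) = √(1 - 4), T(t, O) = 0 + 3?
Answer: 27/1810864 ≈ 1.4910e-5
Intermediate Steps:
T(t, O) = 3
H(D) = I*√3 (H(D) = √(-3) = I*√3)
n(a) = 9 (n(a) = 3*3 = 9)
Z(d) = 1/27 (Z(d) = (⅓)/9 = (⅓)*(⅑) = 1/27)
1/(67069 + Z(-98)) = 1/(67069 + 1/27) = 1/(1810864/27) = 27/1810864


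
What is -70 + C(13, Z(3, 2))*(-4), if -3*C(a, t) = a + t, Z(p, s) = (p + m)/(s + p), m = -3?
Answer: -158/3 ≈ -52.667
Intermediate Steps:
Z(p, s) = (-3 + p)/(p + s) (Z(p, s) = (p - 3)/(s + p) = (-3 + p)/(p + s))
C(a, t) = -a/3 - t/3 (C(a, t) = -(a + t)/3 = -a/3 - t/3)
-70 + C(13, Z(3, 2))*(-4) = -70 + (-1/3*13 - (-3 + 3)/(3*(3 + 2)))*(-4) = -70 + (-13/3 - 0/(3*5))*(-4) = -70 + (-13/3 - 0/15)*(-4) = -70 + (-13/3 - 1/3*0)*(-4) = -70 + (-13/3 + 0)*(-4) = -70 - 13/3*(-4) = -70 + 52/3 = -158/3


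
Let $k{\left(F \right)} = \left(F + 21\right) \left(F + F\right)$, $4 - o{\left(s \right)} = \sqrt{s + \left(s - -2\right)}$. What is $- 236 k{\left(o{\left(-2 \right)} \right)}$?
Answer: $-46256 + 13688 i \sqrt{2} \approx -46256.0 + 19358.0 i$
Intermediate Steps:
$o{\left(s \right)} = 4 - \sqrt{2 + 2 s}$ ($o{\left(s \right)} = 4 - \sqrt{s + \left(s - -2\right)} = 4 - \sqrt{s + \left(s + 2\right)} = 4 - \sqrt{s + \left(2 + s\right)} = 4 - \sqrt{2 + 2 s}$)
$k{\left(F \right)} = 2 F \left(21 + F\right)$ ($k{\left(F \right)} = \left(21 + F\right) 2 F = 2 F \left(21 + F\right)$)
$- 236 k{\left(o{\left(-2 \right)} \right)} = - 236 \cdot 2 \left(4 - \sqrt{2 + 2 \left(-2\right)}\right) \left(21 + \left(4 - \sqrt{2 + 2 \left(-2\right)}\right)\right) = - 236 \cdot 2 \left(4 - \sqrt{2 - 4}\right) \left(21 + \left(4 - \sqrt{2 - 4}\right)\right) = - 236 \cdot 2 \left(4 - \sqrt{-2}\right) \left(21 + \left(4 - \sqrt{-2}\right)\right) = - 236 \cdot 2 \left(4 - i \sqrt{2}\right) \left(21 + \left(4 - i \sqrt{2}\right)\right) = - 236 \cdot 2 \left(4 - i \sqrt{2}\right) \left(25 - i \sqrt{2}\right) = - 472 \left(4 - i \sqrt{2}\right) \left(25 - i \sqrt{2}\right)$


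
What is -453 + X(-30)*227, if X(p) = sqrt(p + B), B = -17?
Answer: -453 + 227*I*sqrt(47) ≈ -453.0 + 1556.2*I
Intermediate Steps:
X(p) = sqrt(-17 + p) (X(p) = sqrt(p - 17) = sqrt(-17 + p))
-453 + X(-30)*227 = -453 + sqrt(-17 - 30)*227 = -453 + sqrt(-47)*227 = -453 + (I*sqrt(47))*227 = -453 + 227*I*sqrt(47)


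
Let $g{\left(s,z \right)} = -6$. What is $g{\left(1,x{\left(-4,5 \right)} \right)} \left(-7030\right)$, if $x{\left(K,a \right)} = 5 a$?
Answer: $42180$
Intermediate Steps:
$g{\left(1,x{\left(-4,5 \right)} \right)} \left(-7030\right) = \left(-6\right) \left(-7030\right) = 42180$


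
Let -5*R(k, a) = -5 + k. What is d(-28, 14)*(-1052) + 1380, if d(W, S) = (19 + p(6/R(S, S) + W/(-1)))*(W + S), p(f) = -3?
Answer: 237028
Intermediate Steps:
R(k, a) = 1 - k/5 (R(k, a) = -(-5 + k)/5 = 1 - k/5)
d(W, S) = 16*S + 16*W (d(W, S) = (19 - 3)*(W + S) = 16*(S + W) = 16*S + 16*W)
d(-28, 14)*(-1052) + 1380 = (16*14 + 16*(-28))*(-1052) + 1380 = (224 - 448)*(-1052) + 1380 = -224*(-1052) + 1380 = 235648 + 1380 = 237028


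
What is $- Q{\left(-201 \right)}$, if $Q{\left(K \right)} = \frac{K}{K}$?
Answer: $-1$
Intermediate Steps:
$Q{\left(K \right)} = 1$
$- Q{\left(-201 \right)} = \left(-1\right) 1 = -1$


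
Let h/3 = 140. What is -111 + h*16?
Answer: 6609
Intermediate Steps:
h = 420 (h = 3*140 = 420)
-111 + h*16 = -111 + 420*16 = -111 + 6720 = 6609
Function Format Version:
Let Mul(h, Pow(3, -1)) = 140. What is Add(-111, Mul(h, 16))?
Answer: 6609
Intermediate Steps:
h = 420 (h = Mul(3, 140) = 420)
Add(-111, Mul(h, 16)) = Add(-111, Mul(420, 16)) = Add(-111, 6720) = 6609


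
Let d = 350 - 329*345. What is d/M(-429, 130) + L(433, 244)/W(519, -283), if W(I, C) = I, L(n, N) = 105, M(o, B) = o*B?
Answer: 4305553/1929642 ≈ 2.2313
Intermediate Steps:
M(o, B) = B*o
d = -113155 (d = 350 - 113505 = -113155)
d/M(-429, 130) + L(433, 244)/W(519, -283) = -113155/(130*(-429)) + 105/519 = -113155/(-55770) + 105*(1/519) = -113155*(-1/55770) + 35/173 = 22631/11154 + 35/173 = 4305553/1929642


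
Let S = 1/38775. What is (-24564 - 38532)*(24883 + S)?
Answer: -1844770879312/1175 ≈ -1.5700e+9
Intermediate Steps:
S = 1/38775 ≈ 2.5790e-5
(-24564 - 38532)*(24883 + S) = (-24564 - 38532)*(24883 + 1/38775) = -63096*964838326/38775 = -1844770879312/1175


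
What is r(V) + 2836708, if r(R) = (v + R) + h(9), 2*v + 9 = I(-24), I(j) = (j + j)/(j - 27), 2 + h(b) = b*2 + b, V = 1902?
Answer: 96513453/34 ≈ 2.8386e+6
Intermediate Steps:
h(b) = -2 + 3*b (h(b) = -2 + (b*2 + b) = -2 + (2*b + b) = -2 + 3*b)
I(j) = 2*j/(-27 + j) (I(j) = (2*j)/(-27 + j) = 2*j/(-27 + j))
v = -137/34 (v = -9/2 + (2*(-24)/(-27 - 24))/2 = -9/2 + (2*(-24)/(-51))/2 = -9/2 + (2*(-24)*(-1/51))/2 = -9/2 + (1/2)*(16/17) = -9/2 + 8/17 = -137/34 ≈ -4.0294)
r(R) = 713/34 + R (r(R) = (-137/34 + R) + (-2 + 3*9) = (-137/34 + R) + (-2 + 27) = (-137/34 + R) + 25 = 713/34 + R)
r(V) + 2836708 = (713/34 + 1902) + 2836708 = 65381/34 + 2836708 = 96513453/34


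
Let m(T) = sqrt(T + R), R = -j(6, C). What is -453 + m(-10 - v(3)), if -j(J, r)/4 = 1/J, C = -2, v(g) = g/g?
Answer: -453 + I*sqrt(93)/3 ≈ -453.0 + 3.2146*I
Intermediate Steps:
v(g) = 1
j(J, r) = -4/J
R = 2/3 (R = -(-4)/6 = -1*(-2/3) = 2/3 ≈ 0.66667)
m(T) = sqrt(2/3 + T) (m(T) = sqrt(T + 2/3) = sqrt(2/3 + T))
-453 + m(-10 - v(3)) = -453 + sqrt(6 + 9*(-10 - 1*1))/3 = -453 + sqrt(6 + 9*(-10 - 1))/3 = -453 + sqrt(6 + 9*(-11))/3 = -453 + sqrt(6 - 99)/3 = -453 + sqrt(-93)/3 = -453 + (I*sqrt(93))/3 = -453 + I*sqrt(93)/3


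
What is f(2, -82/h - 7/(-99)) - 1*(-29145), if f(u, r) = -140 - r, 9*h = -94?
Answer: 134923405/4653 ≈ 28997.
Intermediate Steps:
h = -94/9 (h = (⅑)*(-94) = -94/9 ≈ -10.444)
f(2, -82/h - 7/(-99)) - 1*(-29145) = (-140 - (-82/(-94/9) - 7/(-99))) - 1*(-29145) = (-140 - (-82*(-9/94) - 7*(-1/99))) + 29145 = (-140 - (369/47 + 7/99)) + 29145 = (-140 - 1*36860/4653) + 29145 = (-140 - 36860/4653) + 29145 = -688280/4653 + 29145 = 134923405/4653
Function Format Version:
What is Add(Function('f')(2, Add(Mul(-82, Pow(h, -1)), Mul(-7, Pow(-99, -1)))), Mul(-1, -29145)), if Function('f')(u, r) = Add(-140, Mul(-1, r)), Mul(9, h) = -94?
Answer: Rational(134923405, 4653) ≈ 28997.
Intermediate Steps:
h = Rational(-94, 9) (h = Mul(Rational(1, 9), -94) = Rational(-94, 9) ≈ -10.444)
Add(Function('f')(2, Add(Mul(-82, Pow(h, -1)), Mul(-7, Pow(-99, -1)))), Mul(-1, -29145)) = Add(Add(-140, Mul(-1, Add(Mul(-82, Pow(Rational(-94, 9), -1)), Mul(-7, Pow(-99, -1))))), Mul(-1, -29145)) = Add(Add(-140, Mul(-1, Add(Mul(-82, Rational(-9, 94)), Mul(-7, Rational(-1, 99))))), 29145) = Add(Add(-140, Mul(-1, Add(Rational(369, 47), Rational(7, 99)))), 29145) = Add(Add(-140, Mul(-1, Rational(36860, 4653))), 29145) = Add(Add(-140, Rational(-36860, 4653)), 29145) = Add(Rational(-688280, 4653), 29145) = Rational(134923405, 4653)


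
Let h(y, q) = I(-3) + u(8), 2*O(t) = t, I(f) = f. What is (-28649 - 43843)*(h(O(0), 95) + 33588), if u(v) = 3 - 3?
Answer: -2434643820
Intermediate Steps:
u(v) = 0
O(t) = t/2
h(y, q) = -3 (h(y, q) = -3 + 0 = -3)
(-28649 - 43843)*(h(O(0), 95) + 33588) = (-28649 - 43843)*(-3 + 33588) = -72492*33585 = -2434643820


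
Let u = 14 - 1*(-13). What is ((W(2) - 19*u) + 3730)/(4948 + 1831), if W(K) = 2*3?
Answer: 3223/6779 ≈ 0.47544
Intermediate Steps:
W(K) = 6
u = 27 (u = 14 + 13 = 27)
((W(2) - 19*u) + 3730)/(4948 + 1831) = ((6 - 19*27) + 3730)/(4948 + 1831) = ((6 - 513) + 3730)/6779 = (-507 + 3730)*(1/6779) = 3223*(1/6779) = 3223/6779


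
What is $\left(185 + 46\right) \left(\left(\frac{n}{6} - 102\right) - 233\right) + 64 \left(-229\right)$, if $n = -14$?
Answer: $-92580$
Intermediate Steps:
$\left(185 + 46\right) \left(\left(\frac{n}{6} - 102\right) - 233\right) + 64 \left(-229\right) = \left(185 + 46\right) \left(\left(- \frac{14}{6} - 102\right) - 233\right) + 64 \left(-229\right) = 231 \left(\left(\left(-14\right) \frac{1}{6} - 102\right) - 233\right) - 14656 = 231 \left(\left(- \frac{7}{3} - 102\right) - 233\right) - 14656 = 231 \left(- \frac{313}{3} - 233\right) - 14656 = 231 \left(- \frac{1012}{3}\right) - 14656 = -77924 - 14656 = -92580$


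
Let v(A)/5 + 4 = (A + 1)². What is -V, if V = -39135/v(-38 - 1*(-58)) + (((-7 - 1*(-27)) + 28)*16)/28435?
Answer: 222225129/12426095 ≈ 17.884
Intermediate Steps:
v(A) = -20 + 5*(1 + A)² (v(A) = -20 + 5*(A + 1)² = -20 + 5*(1 + A)²)
V = -222225129/12426095 (V = -39135/(-20 + 5*(1 + (-38 - 1*(-58)))²) + (((-7 - 1*(-27)) + 28)*16)/28435 = -39135/(-20 + 5*(1 + (-38 + 58))²) + (((-7 + 27) + 28)*16)*(1/28435) = -39135/(-20 + 5*(1 + 20)²) + ((20 + 28)*16)*(1/28435) = -39135/(-20 + 5*21²) + (48*16)*(1/28435) = -39135/(-20 + 5*441) + 768*(1/28435) = -39135/(-20 + 2205) + 768/28435 = -39135/2185 + 768/28435 = -39135*1/2185 + 768/28435 = -7827/437 + 768/28435 = -222225129/12426095 ≈ -17.884)
-V = -1*(-222225129/12426095) = 222225129/12426095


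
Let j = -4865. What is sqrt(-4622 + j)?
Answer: I*sqrt(9487) ≈ 97.401*I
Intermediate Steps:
sqrt(-4622 + j) = sqrt(-4622 - 4865) = sqrt(-9487) = I*sqrt(9487)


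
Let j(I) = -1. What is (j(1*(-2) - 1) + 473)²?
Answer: 222784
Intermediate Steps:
(j(1*(-2) - 1) + 473)² = (-1 + 473)² = 472² = 222784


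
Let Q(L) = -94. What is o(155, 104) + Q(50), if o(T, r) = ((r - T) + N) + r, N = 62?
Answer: 21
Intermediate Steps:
o(T, r) = 62 - T + 2*r (o(T, r) = ((r - T) + 62) + r = (62 + r - T) + r = 62 - T + 2*r)
o(155, 104) + Q(50) = (62 - 1*155 + 2*104) - 94 = (62 - 155 + 208) - 94 = 115 - 94 = 21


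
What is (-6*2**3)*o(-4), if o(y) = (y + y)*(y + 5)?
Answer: 384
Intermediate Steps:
o(y) = 2*y*(5 + y) (o(y) = (2*y)*(5 + y) = 2*y*(5 + y))
(-6*2**3)*o(-4) = (-6*2**3)*(2*(-4)*(5 - 4)) = (-6*8)*(2*(-4)*1) = -48*(-8) = 384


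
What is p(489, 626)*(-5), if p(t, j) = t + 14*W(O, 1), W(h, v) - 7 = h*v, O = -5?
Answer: -2585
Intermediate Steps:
W(h, v) = 7 + h*v
p(t, j) = 28 + t (p(t, j) = t + 14*(7 - 5*1) = t + 14*(7 - 5) = t + 14*2 = t + 28 = 28 + t)
p(489, 626)*(-5) = (28 + 489)*(-5) = 517*(-5) = -2585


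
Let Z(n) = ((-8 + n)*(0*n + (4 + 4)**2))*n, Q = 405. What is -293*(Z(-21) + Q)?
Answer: -11538633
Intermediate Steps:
Z(n) = n*(-512 + 64*n) (Z(n) = ((-8 + n)*(0 + 8**2))*n = ((-8 + n)*(0 + 64))*n = ((-8 + n)*64)*n = (-512 + 64*n)*n = n*(-512 + 64*n))
-293*(Z(-21) + Q) = -293*(64*(-21)*(-8 - 21) + 405) = -293*(64*(-21)*(-29) + 405) = -293*(38976 + 405) = -293*39381 = -11538633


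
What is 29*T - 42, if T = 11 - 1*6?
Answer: 103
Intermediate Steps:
T = 5 (T = 11 - 6 = 5)
29*T - 42 = 29*5 - 42 = 145 - 42 = 103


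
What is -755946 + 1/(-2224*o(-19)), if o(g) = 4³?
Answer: -107598329857/142336 ≈ -7.5595e+5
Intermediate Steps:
o(g) = 64
-755946 + 1/(-2224*o(-19)) = -755946 + 1/(-2224*64) = -755946 + 1/(-142336) = -755946 - 1/142336 = -107598329857/142336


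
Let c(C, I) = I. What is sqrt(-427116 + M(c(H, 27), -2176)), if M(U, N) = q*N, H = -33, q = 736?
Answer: 2*I*sqrt(507163) ≈ 1424.3*I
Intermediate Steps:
M(U, N) = 736*N
sqrt(-427116 + M(c(H, 27), -2176)) = sqrt(-427116 + 736*(-2176)) = sqrt(-427116 - 1601536) = sqrt(-2028652) = 2*I*sqrt(507163)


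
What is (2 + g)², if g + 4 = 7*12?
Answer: 6724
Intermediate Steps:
g = 80 (g = -4 + 7*12 = -4 + 84 = 80)
(2 + g)² = (2 + 80)² = 82² = 6724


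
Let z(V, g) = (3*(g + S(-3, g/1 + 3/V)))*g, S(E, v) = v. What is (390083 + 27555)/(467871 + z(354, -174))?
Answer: 12320321/19160916 ≈ 0.64299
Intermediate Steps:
z(V, g) = g*(6*g + 9/V) (z(V, g) = (3*(g + (g/1 + 3/V)))*g = (3*(g + (g*1 + 3/V)))*g = (3*(g + (g + 3/V)))*g = (3*(2*g + 3/V))*g = (6*g + 9/V)*g = g*(6*g + 9/V))
(390083 + 27555)/(467871 + z(354, -174)) = (390083 + 27555)/(467871 + (6*(-174)² + 9*(-174)/354)) = 417638/(467871 + (6*30276 + 9*(-174)*(1/354))) = 417638/(467871 + (181656 - 261/59)) = 417638/(467871 + 10717443/59) = 417638/(38321832/59) = 417638*(59/38321832) = 12320321/19160916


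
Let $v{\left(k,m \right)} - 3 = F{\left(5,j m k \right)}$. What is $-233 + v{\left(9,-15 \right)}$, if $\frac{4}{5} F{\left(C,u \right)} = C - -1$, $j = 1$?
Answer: $- \frac{445}{2} \approx -222.5$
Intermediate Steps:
$F{\left(C,u \right)} = \frac{5}{4} + \frac{5 C}{4}$ ($F{\left(C,u \right)} = \frac{5 \left(C - -1\right)}{4} = \frac{5 \left(C + 1\right)}{4} = \frac{5 \left(1 + C\right)}{4} = \frac{5}{4} + \frac{5 C}{4}$)
$v{\left(k,m \right)} = \frac{21}{2}$ ($v{\left(k,m \right)} = 3 + \left(\frac{5}{4} + \frac{5}{4} \cdot 5\right) = 3 + \left(\frac{5}{4} + \frac{25}{4}\right) = 3 + \frac{15}{2} = \frac{21}{2}$)
$-233 + v{\left(9,-15 \right)} = -233 + \frac{21}{2} = - \frac{445}{2}$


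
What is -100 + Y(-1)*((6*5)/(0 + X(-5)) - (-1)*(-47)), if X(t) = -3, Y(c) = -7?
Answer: 299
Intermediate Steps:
-100 + Y(-1)*((6*5)/(0 + X(-5)) - (-1)*(-47)) = -100 - 7*((6*5)/(0 - 3) - (-1)*(-47)) = -100 - 7*(30/(-3) - 1*47) = -100 - 7*(30*(-1/3) - 47) = -100 - 7*(-10 - 47) = -100 - 7*(-57) = -100 + 399 = 299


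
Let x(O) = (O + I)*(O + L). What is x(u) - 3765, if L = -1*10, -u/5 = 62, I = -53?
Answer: 112395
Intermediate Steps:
u = -310 (u = -5*62 = -310)
L = -10
x(O) = (-53 + O)*(-10 + O) (x(O) = (O - 53)*(O - 10) = (-53 + O)*(-10 + O))
x(u) - 3765 = (530 + (-310)² - 63*(-310)) - 3765 = (530 + 96100 + 19530) - 3765 = 116160 - 3765 = 112395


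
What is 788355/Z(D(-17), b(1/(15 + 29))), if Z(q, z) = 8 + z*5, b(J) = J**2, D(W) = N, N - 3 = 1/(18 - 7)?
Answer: 1526255280/15493 ≈ 98513.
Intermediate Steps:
N = 34/11 (N = 3 + 1/(18 - 7) = 3 + 1/11 = 34/11 ≈ 3.0909)
D(W) = 34/11
Z(q, z) = 8 + 5*z
788355/Z(D(-17), b(1/(15 + 29))) = 788355/(8 + 5*(1/(15 + 29))**2) = 788355/(8 + 5*(1/44)**2) = 788355/(8 + 5*(1/1936)) = 788355/(8 + 5/1936) = 788355/(15493/1936) = 788355*(1936/15493) = 1526255280/15493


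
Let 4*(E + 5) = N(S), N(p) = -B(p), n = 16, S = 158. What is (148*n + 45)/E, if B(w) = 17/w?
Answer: -1525016/3177 ≈ -480.02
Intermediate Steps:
N(p) = -17/p
E = -3177/632 (E = -5 + (-17/158)/4 = -5 + (-17*1/158)/4 = -5 + (¼)*(-17/158) = -5 - 17/632 = -3177/632 ≈ -5.0269)
(148*n + 45)/E = (148*16 + 45)/(-3177/632) = (2368 + 45)*(-632/3177) = 2413*(-632/3177) = -1525016/3177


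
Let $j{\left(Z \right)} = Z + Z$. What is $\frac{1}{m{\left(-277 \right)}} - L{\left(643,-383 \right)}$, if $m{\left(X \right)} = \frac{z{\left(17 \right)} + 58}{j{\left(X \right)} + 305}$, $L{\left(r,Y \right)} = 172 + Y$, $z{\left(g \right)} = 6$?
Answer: $\frac{13255}{64} \approx 207.11$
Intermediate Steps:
$j{\left(Z \right)} = 2 Z$
$m{\left(X \right)} = \frac{64}{305 + 2 X}$ ($m{\left(X \right)} = \frac{6 + 58}{2 X + 305} = \frac{64}{305 + 2 X}$)
$\frac{1}{m{\left(-277 \right)}} - L{\left(643,-383 \right)} = \frac{1}{64 \frac{1}{305 + 2 \left(-277\right)}} - \left(172 - 383\right) = \frac{1}{64 \frac{1}{305 - 554}} - -211 = \frac{1}{64 \frac{1}{-249}} + 211 = \frac{1}{64 \left(- \frac{1}{249}\right)} + 211 = \frac{1}{- \frac{64}{249}} + 211 = - \frac{249}{64} + 211 = \frac{13255}{64}$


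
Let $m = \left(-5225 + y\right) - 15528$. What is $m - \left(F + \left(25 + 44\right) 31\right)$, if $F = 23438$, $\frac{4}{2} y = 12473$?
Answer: $- \frac{80187}{2} \approx -40094.0$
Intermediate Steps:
$y = \frac{12473}{2}$ ($y = \frac{1}{2} \cdot 12473 = \frac{12473}{2} \approx 6236.5$)
$m = - \frac{29033}{2}$ ($m = \left(-5225 + \frac{12473}{2}\right) - 15528 = \frac{2023}{2} - 15528 = - \frac{29033}{2} \approx -14517.0$)
$m - \left(F + \left(25 + 44\right) 31\right) = - \frac{29033}{2} - \left(23438 + \left(25 + 44\right) 31\right) = - \frac{29033}{2} - \left(23438 + 69 \cdot 31\right) = - \frac{29033}{2} - \left(23438 + 2139\right) = - \frac{29033}{2} - 25577 = - \frac{80187}{2}$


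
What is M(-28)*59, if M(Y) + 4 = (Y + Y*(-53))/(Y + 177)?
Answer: 50740/149 ≈ 340.54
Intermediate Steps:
M(Y) = -4 - 52*Y/(177 + Y) (M(Y) = -4 + (Y + Y*(-53))/(Y + 177) = -4 + (Y - 53*Y)/(177 + Y) = -4 + (-52*Y)/(177 + Y) = -4 - 52*Y/(177 + Y))
M(-28)*59 = (4*(-177 - 14*(-28))/(177 - 28))*59 = (4*(-177 + 392)/149)*59 = (4*(1/149)*215)*59 = (860/149)*59 = 50740/149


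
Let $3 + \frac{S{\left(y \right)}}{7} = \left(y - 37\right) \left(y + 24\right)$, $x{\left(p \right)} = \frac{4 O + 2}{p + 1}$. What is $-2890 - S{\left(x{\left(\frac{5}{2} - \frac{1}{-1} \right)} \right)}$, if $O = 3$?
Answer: $\frac{288551}{81} \approx 3562.4$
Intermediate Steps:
$x{\left(p \right)} = \frac{14}{1 + p}$ ($x{\left(p \right)} = \frac{4 \cdot 3 + 2}{p + 1} = \frac{12 + 2}{1 + p} = \frac{14}{1 + p}$)
$S{\left(y \right)} = -21 + 7 \left(-37 + y\right) \left(24 + y\right)$ ($S{\left(y \right)} = -21 + 7 \left(y - 37\right) \left(y + 24\right) = -21 + 7 \left(-37 + y\right) \left(24 + y\right)$)
$-2890 - S{\left(x{\left(\frac{5}{2} - \frac{1}{-1} \right)} \right)} = -2890 - \left(-6237 - 91 \frac{14}{1 + \left(\frac{5}{2} - \frac{1}{-1}\right)} + 7 \left(\frac{14}{1 + \left(\frac{5}{2} - \frac{1}{-1}\right)}\right)^{2}\right) = -2890 - \left(-6237 - 91 \frac{14}{1 + \left(5 \cdot \frac{1}{2} - -1\right)} + 7 \left(\frac{14}{1 + \left(5 \cdot \frac{1}{2} - -1\right)}\right)^{2}\right) = -2890 - \left(-6237 - 91 \frac{14}{1 + \left(\frac{5}{2} + 1\right)} + 7 \left(\frac{14}{1 + \left(\frac{5}{2} + 1\right)}\right)^{2}\right) = -2890 - \left(-6237 - 91 \frac{14}{1 + \frac{7}{2}} + 7 \left(\frac{14}{1 + \frac{7}{2}}\right)^{2}\right) = -2890 - \left(-6237 - 91 \frac{14}{\frac{9}{2}} + 7 \left(\frac{14}{\frac{9}{2}}\right)^{2}\right) = -2890 - \left(-6237 - 91 \cdot 14 \cdot \frac{2}{9} + 7 \left(14 \cdot \frac{2}{9}\right)^{2}\right) = -2890 - \left(-6237 - \frac{2548}{9} + 7 \left(\frac{28}{9}\right)^{2}\right) = -2890 - \left(-6237 - \frac{2548}{9} + 7 \cdot \frac{784}{81}\right) = -2890 - \left(-6237 - \frac{2548}{9} + \frac{5488}{81}\right) = -2890 - - \frac{522641}{81} = -2890 + \frac{522641}{81} = \frac{288551}{81}$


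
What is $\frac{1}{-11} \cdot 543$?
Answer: $- \frac{543}{11} \approx -49.364$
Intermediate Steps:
$\frac{1}{-11} \cdot 543 = \left(- \frac{1}{11}\right) 543 = - \frac{543}{11}$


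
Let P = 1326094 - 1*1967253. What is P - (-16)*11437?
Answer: -458167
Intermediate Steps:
P = -641159 (P = 1326094 - 1967253 = -641159)
P - (-16)*11437 = -641159 - (-16)*11437 = -641159 - 1*(-182992) = -641159 + 182992 = -458167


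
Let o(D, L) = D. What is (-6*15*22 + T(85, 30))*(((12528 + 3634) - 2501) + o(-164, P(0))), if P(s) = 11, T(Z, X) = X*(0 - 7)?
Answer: -29558430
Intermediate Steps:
T(Z, X) = -7*X (T(Z, X) = X*(-7) = -7*X)
(-6*15*22 + T(85, 30))*(((12528 + 3634) - 2501) + o(-164, P(0))) = (-6*15*22 - 7*30)*(((12528 + 3634) - 2501) - 164) = (-90*22 - 210)*((16162 - 2501) - 164) = (-1980 - 210)*(13661 - 164) = -2190*13497 = -29558430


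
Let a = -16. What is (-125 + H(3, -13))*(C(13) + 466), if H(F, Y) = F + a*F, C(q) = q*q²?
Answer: -452710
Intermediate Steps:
C(q) = q³
H(F, Y) = -15*F (H(F, Y) = F - 16*F = -15*F)
(-125 + H(3, -13))*(C(13) + 466) = (-125 - 15*3)*(13³ + 466) = (-125 - 45)*(2197 + 466) = -170*2663 = -452710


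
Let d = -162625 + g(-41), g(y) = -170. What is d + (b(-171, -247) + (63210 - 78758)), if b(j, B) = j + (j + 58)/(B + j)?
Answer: -74618739/418 ≈ -1.7851e+5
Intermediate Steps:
b(j, B) = j + (58 + j)/(B + j)
d = -162795 (d = -162625 - 170 = -162795)
d + (b(-171, -247) + (63210 - 78758)) = -162795 + ((58 - 171 + (-171)² - 247*(-171))/(-247 - 171) + (63210 - 78758)) = -162795 + ((58 - 171 + 29241 + 42237)/(-418) - 15548) = -162795 + (-1/418*71365 - 15548) = -162795 + (-71365/418 - 15548) = -162795 - 6570429/418 = -74618739/418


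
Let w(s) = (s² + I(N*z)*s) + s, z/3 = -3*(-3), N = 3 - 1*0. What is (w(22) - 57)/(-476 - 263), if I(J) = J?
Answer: -2231/739 ≈ -3.0189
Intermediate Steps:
N = 3 (N = 3 + 0 = 3)
z = 27 (z = 3*(-3*(-3)) = 3*9 = 27)
w(s) = s² + 82*s (w(s) = (s² + (3*27)*s) + s = (s² + 81*s) + s = s² + 82*s)
(w(22) - 57)/(-476 - 263) = (22*(82 + 22) - 57)/(-476 - 263) = (22*104 - 57)/(-739) = (2288 - 57)*(-1/739) = 2231*(-1/739) = -2231/739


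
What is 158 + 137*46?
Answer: 6460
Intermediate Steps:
158 + 137*46 = 158 + 6302 = 6460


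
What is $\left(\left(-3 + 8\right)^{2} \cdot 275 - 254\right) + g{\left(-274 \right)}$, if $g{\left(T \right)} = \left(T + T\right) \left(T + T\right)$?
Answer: $306925$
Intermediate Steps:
$g{\left(T \right)} = 4 T^{2}$ ($g{\left(T \right)} = 2 T 2 T = 4 T^{2}$)
$\left(\left(-3 + 8\right)^{2} \cdot 275 - 254\right) + g{\left(-274 \right)} = \left(\left(-3 + 8\right)^{2} \cdot 275 - 254\right) + 4 \left(-274\right)^{2} = \left(5^{2} \cdot 275 - 254\right) + 4 \cdot 75076 = \left(25 \cdot 275 - 254\right) + 300304 = \left(6875 - 254\right) + 300304 = 6621 + 300304 = 306925$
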